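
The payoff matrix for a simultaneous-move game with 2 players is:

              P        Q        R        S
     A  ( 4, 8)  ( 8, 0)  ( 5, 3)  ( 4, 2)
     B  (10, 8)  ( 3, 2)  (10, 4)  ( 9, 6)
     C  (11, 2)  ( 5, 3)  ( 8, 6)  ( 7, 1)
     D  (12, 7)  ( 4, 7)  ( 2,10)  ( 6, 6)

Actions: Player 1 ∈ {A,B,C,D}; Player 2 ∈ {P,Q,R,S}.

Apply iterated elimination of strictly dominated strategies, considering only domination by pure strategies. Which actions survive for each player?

P2 drop Q (R beats it: A:3>0 B:4>2 C:6>3 D:10>7)
P1 drop A (B beats it: P:10>4 R:10>5 S:9>4)
P2 drop S (P beats it: B:8>6 C:2>1 D:7>6)
P1→{B,C,D} P2→{P,R}

IESDS → P1:{B,C,D} P2:{P,R}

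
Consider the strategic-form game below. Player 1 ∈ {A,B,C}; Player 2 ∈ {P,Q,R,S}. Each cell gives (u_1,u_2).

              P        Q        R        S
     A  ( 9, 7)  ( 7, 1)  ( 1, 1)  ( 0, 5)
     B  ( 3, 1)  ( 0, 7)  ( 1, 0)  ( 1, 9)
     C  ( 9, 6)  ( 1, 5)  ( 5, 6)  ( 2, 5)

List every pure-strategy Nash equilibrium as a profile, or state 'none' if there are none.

(A,P): NE
(A,Q): not NE [P2→P gives 7>1]
(A,R): not NE [P1→C gives 5>1; P2→P gives 7>1]
(A,S): not NE [P1→C gives 2>0; P2→P gives 7>5]
(B,P): not NE [P1→C gives 9>3; P2→S gives 9>1]
(B,Q): not NE [P1→A gives 7>0; P2→S gives 9>7]
(B,R): not NE [P1→C gives 5>1; P2→S gives 9>0]
(B,S): not NE [P1→C gives 2>1]
(C,P): NE
(C,Q): not NE [P1→A gives 7>1; P2→R gives 6>5]
(C,R): NE
(C,S): not NE [P2→R gives 6>5]

Nash profiles: (A,P), (C,P), (C,R)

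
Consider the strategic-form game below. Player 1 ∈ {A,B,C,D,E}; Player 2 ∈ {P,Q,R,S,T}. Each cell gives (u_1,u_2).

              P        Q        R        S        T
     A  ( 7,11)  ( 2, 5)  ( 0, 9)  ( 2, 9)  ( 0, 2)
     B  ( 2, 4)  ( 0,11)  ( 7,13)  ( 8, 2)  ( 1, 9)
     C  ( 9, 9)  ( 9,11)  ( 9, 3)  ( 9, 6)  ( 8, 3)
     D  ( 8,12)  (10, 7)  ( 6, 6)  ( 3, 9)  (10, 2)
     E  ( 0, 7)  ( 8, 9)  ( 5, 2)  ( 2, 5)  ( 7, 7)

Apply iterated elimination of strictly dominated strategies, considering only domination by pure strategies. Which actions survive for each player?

Survivors P1:{C,D} P2:{P,Q}

P1 drop A (C beats it: P:9>7 Q:9>2 R:9>0 S:9>2 T:8>0)
P1 drop B (C beats it: P:9>2 Q:9>0 R:9>7 S:9>8 T:8>1)
P1 drop E (C beats it: P:9>0 Q:9>8 R:9>5 S:9>2 T:8>7)
P2 drop R (P beats it: C:9>3 D:12>6)
P2 drop S (P beats it: C:9>6 D:12>9)
P2 drop T (P beats it: C:9>3 D:12>2)
P1→{C,D} P2→{P,Q}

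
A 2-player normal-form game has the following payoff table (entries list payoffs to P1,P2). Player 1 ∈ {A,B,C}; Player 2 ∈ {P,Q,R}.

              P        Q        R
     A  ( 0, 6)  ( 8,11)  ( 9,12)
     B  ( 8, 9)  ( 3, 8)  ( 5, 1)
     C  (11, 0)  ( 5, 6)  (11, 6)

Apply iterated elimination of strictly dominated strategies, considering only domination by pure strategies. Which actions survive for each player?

IESDS → P1:{A,C} P2:{Q,R}

P1 drop B (C beats it: P:11>8 Q:5>3 R:11>5)
P2 drop P (Q beats it: A:11>6 C:6>0)
P1→{A,C} P2→{Q,R}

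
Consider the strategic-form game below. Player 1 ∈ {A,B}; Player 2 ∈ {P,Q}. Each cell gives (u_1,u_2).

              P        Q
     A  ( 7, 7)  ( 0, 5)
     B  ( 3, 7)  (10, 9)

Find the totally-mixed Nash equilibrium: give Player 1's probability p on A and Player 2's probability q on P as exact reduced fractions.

p=1/2, q=5/7

P1 indiff ⇒ q·7+(1-q)·0 = q·3+(1-q)·10 ⇒ q(4) = (1-q)(10) ⇒ q = 5/7
P2 indiff ⇒ p·7+(1-p)·7 = p·5+(1-p)·9 ⇒ p(2) = (1-p)(2) ⇒ p = 1/2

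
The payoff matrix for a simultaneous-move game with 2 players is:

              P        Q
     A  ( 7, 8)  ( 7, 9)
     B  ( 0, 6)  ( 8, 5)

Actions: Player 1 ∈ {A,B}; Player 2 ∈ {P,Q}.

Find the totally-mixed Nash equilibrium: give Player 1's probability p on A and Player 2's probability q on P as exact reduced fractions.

P1 mixes 1/2 on A; P2 mixes 1/8 on P

P1 indiff ⇒ q·7+(1-q)·7 = q·0+(1-q)·8 ⇒ q(7) = (1-q)(1) ⇒ q = 1/8
P2 indiff ⇒ p·8+(1-p)·6 = p·9+(1-p)·5 ⇒ p(-1) = (1-p)(-1) ⇒ p = 1/2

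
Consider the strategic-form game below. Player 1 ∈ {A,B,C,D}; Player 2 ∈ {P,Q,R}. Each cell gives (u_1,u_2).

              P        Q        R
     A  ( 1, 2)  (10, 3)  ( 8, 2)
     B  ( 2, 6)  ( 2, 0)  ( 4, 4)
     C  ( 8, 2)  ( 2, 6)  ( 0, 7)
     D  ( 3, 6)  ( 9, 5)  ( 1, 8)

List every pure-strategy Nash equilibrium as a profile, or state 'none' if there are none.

Nash profiles: (A,Q)

(A,P): not NE [P1→C gives 8>1; P2→Q gives 3>2]
(A,Q): NE
(A,R): not NE [P2→Q gives 3>2]
(B,P): not NE [P1→C gives 8>2]
(B,Q): not NE [P1→A gives 10>2; P2→P gives 6>0]
(B,R): not NE [P1→A gives 8>4; P2→P gives 6>4]
(C,P): not NE [P2→R gives 7>2]
(C,Q): not NE [P1→A gives 10>2; P2→R gives 7>6]
(C,R): not NE [P1→A gives 8>0]
(D,P): not NE [P1→C gives 8>3; P2→R gives 8>6]
(D,Q): not NE [P1→A gives 10>9; P2→R gives 8>5]
(D,R): not NE [P1→A gives 8>1]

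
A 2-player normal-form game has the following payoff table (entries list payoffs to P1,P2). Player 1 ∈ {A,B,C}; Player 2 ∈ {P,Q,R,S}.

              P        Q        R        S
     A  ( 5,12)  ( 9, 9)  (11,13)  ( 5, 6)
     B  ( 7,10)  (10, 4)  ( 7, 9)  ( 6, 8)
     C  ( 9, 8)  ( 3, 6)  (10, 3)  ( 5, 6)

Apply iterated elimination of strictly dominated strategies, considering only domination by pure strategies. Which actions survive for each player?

P2 drop Q (P beats it: A:12>9 B:10>4 C:8>6)
P2 drop S (P beats it: A:12>6 B:10>8 C:8>6)
P1 drop B (C beats it: P:9>7 R:10>7)
P1→{A,C} P2→{P,R}

Survivors P1:{A,C} P2:{P,R}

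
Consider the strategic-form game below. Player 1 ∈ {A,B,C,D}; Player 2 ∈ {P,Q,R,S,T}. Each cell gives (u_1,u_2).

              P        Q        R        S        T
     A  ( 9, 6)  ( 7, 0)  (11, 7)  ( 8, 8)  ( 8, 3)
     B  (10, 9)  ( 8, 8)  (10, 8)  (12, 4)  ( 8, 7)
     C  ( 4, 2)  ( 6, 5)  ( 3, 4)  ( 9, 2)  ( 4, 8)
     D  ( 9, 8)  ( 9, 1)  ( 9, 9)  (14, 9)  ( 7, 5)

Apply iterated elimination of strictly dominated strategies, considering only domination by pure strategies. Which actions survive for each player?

P1 drop C (B beats it: P:10>4 Q:8>6 R:10>3 S:12>9 T:8>4)
P2 drop Q (P beats it: A:6>0 B:9>8 D:8>1)
P2 drop T (P beats it: A:6>3 B:9>7 D:8>5)
P1→{A,B,D} P2→{P,R,S}

Remaining: P1:{A,B,D} P2:{P,R,S}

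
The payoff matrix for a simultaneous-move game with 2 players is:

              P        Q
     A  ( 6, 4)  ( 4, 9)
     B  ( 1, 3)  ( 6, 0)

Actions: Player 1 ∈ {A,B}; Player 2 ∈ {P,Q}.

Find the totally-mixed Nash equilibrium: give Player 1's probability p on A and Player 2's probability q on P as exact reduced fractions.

P1 indiff ⇒ q·6+(1-q)·4 = q·1+(1-q)·6 ⇒ q(5) = (1-q)(2) ⇒ q = 2/7
P2 indiff ⇒ p·4+(1-p)·3 = p·9+(1-p)·0 ⇒ p(-5) = (1-p)(-3) ⇒ p = 3/8

P1 mixes 3/8 on A; P2 mixes 2/7 on P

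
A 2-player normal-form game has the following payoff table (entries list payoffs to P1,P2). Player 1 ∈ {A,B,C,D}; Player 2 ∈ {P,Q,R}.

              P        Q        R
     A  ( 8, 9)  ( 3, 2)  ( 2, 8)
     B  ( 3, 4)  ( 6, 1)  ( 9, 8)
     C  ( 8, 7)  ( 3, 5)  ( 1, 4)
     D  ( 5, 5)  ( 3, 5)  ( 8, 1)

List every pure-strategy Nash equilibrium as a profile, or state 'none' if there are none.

Nash profiles: (A,P), (B,R), (C,P)

(A,P): NE
(A,Q): not NE [P1→B gives 6>3; P2→P gives 9>2]
(A,R): not NE [P1→B gives 9>2; P2→P gives 9>8]
(B,P): not NE [P1→C gives 8>3; P2→R gives 8>4]
(B,Q): not NE [P2→R gives 8>1]
(B,R): NE
(C,P): NE
(C,Q): not NE [P1→B gives 6>3; P2→P gives 7>5]
(C,R): not NE [P1→B gives 9>1; P2→P gives 7>4]
(D,P): not NE [P1→C gives 8>5]
(D,Q): not NE [P1→B gives 6>3]
(D,R): not NE [P1→B gives 9>8; P2→Q gives 5>1]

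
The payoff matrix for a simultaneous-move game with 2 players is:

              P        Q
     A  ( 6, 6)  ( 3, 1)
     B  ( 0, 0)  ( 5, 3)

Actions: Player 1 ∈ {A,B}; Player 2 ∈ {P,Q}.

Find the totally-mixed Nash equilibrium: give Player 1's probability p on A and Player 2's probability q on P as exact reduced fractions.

p=3/8, q=1/4

P1 indiff ⇒ q·6+(1-q)·3 = q·0+(1-q)·5 ⇒ q(6) = (1-q)(2) ⇒ q = 1/4
P2 indiff ⇒ p·6+(1-p)·0 = p·1+(1-p)·3 ⇒ p(5) = (1-p)(3) ⇒ p = 3/8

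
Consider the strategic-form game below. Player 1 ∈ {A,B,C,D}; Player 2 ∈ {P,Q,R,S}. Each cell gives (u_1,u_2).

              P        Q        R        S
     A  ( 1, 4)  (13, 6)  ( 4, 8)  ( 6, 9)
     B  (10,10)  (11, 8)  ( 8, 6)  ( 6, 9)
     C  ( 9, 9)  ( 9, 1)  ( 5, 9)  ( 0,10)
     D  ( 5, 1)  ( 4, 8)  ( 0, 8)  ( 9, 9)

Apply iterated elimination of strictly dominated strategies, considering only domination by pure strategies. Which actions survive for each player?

P1 drop C (B beats it: P:10>9 Q:11>9 R:8>5 S:6>0)
P2 drop Q (S beats it: A:9>6 B:9>8 D:9>8)
P2 drop R (S beats it: A:9>8 B:9>6 D:9>8)
P1 drop A (D beats it: P:5>1 S:9>6)
P1→{B,D} P2→{P,S}

Remaining: P1:{B,D} P2:{P,S}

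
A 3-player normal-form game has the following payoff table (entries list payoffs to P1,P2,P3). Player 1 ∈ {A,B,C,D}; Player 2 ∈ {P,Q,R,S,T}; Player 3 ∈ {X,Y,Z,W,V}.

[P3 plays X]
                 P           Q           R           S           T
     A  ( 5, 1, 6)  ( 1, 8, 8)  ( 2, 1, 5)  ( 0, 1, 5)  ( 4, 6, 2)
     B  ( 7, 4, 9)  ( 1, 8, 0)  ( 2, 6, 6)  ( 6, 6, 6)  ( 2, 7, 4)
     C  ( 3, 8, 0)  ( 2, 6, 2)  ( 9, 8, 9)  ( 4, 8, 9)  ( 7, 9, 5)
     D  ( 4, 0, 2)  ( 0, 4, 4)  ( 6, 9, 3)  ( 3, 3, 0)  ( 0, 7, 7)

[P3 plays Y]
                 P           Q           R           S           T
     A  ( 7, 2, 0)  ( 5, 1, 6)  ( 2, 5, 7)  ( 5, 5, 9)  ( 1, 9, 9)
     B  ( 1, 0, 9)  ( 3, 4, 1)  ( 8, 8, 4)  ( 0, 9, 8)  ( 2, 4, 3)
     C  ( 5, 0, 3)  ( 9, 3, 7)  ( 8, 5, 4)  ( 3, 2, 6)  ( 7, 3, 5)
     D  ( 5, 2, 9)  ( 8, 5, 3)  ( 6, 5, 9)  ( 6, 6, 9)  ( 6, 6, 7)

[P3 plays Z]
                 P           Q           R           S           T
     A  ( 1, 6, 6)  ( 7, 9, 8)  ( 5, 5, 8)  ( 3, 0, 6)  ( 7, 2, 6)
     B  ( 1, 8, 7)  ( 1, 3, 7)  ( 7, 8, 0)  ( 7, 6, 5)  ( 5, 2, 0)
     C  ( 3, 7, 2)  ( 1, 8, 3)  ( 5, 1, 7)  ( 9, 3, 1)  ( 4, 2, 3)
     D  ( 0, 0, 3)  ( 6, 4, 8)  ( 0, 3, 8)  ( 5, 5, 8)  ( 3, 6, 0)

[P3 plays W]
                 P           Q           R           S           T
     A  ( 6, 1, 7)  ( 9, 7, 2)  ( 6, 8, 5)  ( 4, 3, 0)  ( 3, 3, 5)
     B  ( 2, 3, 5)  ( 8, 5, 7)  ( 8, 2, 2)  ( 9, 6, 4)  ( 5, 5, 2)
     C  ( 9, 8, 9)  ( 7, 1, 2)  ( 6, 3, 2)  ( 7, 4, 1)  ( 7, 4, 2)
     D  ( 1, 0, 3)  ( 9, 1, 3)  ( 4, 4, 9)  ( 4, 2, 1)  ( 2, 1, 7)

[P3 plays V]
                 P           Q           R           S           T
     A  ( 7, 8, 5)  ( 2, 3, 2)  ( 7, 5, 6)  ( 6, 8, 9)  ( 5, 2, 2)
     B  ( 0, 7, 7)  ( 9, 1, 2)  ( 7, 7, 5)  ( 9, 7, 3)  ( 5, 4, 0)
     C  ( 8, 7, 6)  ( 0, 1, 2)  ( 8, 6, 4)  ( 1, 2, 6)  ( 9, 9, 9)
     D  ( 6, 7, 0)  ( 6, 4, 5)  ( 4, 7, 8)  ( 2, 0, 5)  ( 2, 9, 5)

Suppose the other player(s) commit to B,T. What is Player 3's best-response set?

argmax u_3 = {X}

u_3(X vs B,T) = 4
u_3(Y vs B,T) = 3
u_3(Z vs B,T) = 0
u_3(W vs B,T) = 2
u_3(V vs B,T) = 0
max payoff 4 at {X}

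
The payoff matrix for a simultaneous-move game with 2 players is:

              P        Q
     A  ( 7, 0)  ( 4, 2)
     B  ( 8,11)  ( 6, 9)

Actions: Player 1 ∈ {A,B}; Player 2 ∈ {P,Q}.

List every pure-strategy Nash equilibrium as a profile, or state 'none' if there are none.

(A,P): not NE [P1→B gives 8>7; P2→Q gives 2>0]
(A,Q): not NE [P1→B gives 6>4]
(B,P): NE
(B,Q): not NE [P2→P gives 11>9]

Nash profiles: (B,P)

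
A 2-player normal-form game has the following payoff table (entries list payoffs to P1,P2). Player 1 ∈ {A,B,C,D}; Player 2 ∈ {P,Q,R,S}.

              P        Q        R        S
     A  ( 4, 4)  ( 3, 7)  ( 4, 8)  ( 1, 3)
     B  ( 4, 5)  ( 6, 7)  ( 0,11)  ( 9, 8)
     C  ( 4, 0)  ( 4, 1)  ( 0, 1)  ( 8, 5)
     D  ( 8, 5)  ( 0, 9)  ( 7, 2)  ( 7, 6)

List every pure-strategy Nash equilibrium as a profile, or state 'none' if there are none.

(A,P): not NE [P1→D gives 8>4; P2→R gives 8>4]
(A,Q): not NE [P1→B gives 6>3; P2→R gives 8>7]
(A,R): not NE [P1→D gives 7>4]
(A,S): not NE [P1→B gives 9>1; P2→R gives 8>3]
(B,P): not NE [P1→D gives 8>4; P2→R gives 11>5]
(B,Q): not NE [P2→R gives 11>7]
(B,R): not NE [P1→D gives 7>0]
(B,S): not NE [P2→R gives 11>8]
(C,P): not NE [P1→D gives 8>4; P2→S gives 5>0]
(C,Q): not NE [P1→B gives 6>4; P2→S gives 5>1]
(C,R): not NE [P1→D gives 7>0; P2→S gives 5>1]
(C,S): not NE [P1→B gives 9>8]
(D,P): not NE [P2→Q gives 9>5]
(D,Q): not NE [P1→B gives 6>0]
(D,R): not NE [P2→Q gives 9>2]
(D,S): not NE [P1→B gives 9>7; P2→Q gives 9>6]

Equilibria: none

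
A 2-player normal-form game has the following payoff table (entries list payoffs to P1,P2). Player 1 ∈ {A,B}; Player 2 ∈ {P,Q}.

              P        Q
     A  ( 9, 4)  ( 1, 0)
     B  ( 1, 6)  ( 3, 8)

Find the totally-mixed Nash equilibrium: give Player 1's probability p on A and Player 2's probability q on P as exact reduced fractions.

P1 mixes 1/3 on A; P2 mixes 1/5 on P

P1 indiff ⇒ q·9+(1-q)·1 = q·1+(1-q)·3 ⇒ q(8) = (1-q)(2) ⇒ q = 1/5
P2 indiff ⇒ p·4+(1-p)·6 = p·0+(1-p)·8 ⇒ p(4) = (1-p)(2) ⇒ p = 1/3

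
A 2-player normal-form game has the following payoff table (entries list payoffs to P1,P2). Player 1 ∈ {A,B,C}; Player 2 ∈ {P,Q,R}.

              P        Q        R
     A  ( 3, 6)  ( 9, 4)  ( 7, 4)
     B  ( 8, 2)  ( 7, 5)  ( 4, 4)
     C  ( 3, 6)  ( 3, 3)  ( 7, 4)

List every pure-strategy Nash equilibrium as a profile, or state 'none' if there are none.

Equilibria: none

(A,P): not NE [P1→B gives 8>3]
(A,Q): not NE [P2→P gives 6>4]
(A,R): not NE [P2→P gives 6>4]
(B,P): not NE [P2→Q gives 5>2]
(B,Q): not NE [P1→A gives 9>7]
(B,R): not NE [P1→C gives 7>4; P2→Q gives 5>4]
(C,P): not NE [P1→B gives 8>3]
(C,Q): not NE [P1→A gives 9>3; P2→P gives 6>3]
(C,R): not NE [P2→P gives 6>4]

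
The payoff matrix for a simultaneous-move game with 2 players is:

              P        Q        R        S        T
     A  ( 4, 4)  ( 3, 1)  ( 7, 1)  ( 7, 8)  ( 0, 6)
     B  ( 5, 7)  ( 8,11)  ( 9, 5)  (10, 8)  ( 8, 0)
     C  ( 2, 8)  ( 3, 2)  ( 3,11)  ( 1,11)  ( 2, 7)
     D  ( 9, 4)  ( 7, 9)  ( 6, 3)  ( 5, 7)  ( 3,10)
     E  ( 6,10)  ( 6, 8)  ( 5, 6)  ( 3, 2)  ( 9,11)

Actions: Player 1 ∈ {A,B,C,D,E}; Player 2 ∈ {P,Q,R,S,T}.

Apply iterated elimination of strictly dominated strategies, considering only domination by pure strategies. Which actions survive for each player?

P1 drop A (B beats it: P:5>4 Q:8>3 R:9>7 S:10>7 T:8>0)
P1 drop C (B beats it: P:5>2 Q:8>3 R:9>3 S:10>1 T:8>2)
P2 drop R (P beats it: B:7>5 D:4>3 E:10>6)
P2 drop S (Q beats it: B:11>8 D:9>7 E:8>2)
P1→{B,D,E} P2→{P,Q,T}

Remaining: P1:{B,D,E} P2:{P,Q,T}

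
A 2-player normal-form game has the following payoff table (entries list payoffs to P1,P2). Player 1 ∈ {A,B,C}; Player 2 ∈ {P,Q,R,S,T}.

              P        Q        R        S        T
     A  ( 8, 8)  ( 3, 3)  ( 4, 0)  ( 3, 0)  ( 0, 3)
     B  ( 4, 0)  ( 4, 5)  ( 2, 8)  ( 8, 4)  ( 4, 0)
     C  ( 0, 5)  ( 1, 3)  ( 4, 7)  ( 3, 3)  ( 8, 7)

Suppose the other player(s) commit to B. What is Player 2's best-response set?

u_2(P vs B) = 0
u_2(Q vs B) = 5
u_2(R vs B) = 8
u_2(S vs B) = 4
u_2(T vs B) = 0
max payoff 8 at {R}

P2 best: {R}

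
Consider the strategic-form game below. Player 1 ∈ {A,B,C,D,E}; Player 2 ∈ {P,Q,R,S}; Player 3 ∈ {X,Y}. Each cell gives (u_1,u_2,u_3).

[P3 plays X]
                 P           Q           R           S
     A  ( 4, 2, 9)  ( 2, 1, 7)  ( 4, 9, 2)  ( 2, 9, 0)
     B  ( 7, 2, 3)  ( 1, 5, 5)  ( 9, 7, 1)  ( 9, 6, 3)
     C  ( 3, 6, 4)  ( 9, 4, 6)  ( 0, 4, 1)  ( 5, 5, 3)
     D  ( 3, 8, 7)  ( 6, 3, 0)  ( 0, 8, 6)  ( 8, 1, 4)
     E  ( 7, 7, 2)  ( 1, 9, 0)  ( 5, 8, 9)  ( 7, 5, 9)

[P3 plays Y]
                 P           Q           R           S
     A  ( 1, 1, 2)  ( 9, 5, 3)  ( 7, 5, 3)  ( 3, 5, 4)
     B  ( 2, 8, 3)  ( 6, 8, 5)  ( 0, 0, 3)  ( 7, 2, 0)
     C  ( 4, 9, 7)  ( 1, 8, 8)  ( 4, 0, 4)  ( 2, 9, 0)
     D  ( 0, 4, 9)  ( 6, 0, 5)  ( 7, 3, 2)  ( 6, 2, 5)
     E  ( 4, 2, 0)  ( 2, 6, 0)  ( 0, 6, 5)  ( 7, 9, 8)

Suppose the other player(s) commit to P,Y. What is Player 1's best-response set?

argmax u_1 = {C,E}

u_1(A vs P,Y) = 1
u_1(B vs P,Y) = 2
u_1(C vs P,Y) = 4
u_1(D vs P,Y) = 0
u_1(E vs P,Y) = 4
max payoff 4 at {C,E}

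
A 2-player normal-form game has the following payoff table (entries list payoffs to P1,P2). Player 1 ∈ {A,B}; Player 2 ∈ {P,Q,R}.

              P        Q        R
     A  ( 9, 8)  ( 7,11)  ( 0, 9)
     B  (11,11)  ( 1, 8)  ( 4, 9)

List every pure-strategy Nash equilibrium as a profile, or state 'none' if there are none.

PSNE = {(A,Q), (B,P)}

(A,P): not NE [P1→B gives 11>9; P2→Q gives 11>8]
(A,Q): NE
(A,R): not NE [P1→B gives 4>0; P2→Q gives 11>9]
(B,P): NE
(B,Q): not NE [P1→A gives 7>1; P2→P gives 11>8]
(B,R): not NE [P2→P gives 11>9]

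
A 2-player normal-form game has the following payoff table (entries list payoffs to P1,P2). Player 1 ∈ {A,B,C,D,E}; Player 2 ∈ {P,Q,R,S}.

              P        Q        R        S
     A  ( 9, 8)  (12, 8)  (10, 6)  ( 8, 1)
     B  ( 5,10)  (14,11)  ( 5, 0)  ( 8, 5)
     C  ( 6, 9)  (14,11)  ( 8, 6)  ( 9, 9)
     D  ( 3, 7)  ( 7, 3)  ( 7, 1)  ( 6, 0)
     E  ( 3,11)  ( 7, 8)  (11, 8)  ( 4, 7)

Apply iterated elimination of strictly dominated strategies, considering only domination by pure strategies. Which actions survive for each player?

IESDS → P1:{A,B,C} P2:{P,Q}

P1 drop D (A beats it: P:9>3 Q:12>7 R:10>7 S:8>6)
P2 drop R (P beats it: A:8>6 B:10>0 C:9>6 E:11>8)
P1 drop E (A beats it: P:9>3 Q:12>7 S:8>4)
P2 drop S (Q beats it: A:8>1 B:11>5 C:11>9)
P1→{A,B,C} P2→{P,Q}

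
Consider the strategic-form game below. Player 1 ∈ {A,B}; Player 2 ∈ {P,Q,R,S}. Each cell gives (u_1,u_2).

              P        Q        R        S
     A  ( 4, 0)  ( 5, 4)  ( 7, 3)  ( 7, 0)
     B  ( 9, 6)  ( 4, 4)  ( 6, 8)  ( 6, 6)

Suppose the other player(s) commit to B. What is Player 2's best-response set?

BR_2 = {R}

u_2(P vs B) = 6
u_2(Q vs B) = 4
u_2(R vs B) = 8
u_2(S vs B) = 6
max payoff 8 at {R}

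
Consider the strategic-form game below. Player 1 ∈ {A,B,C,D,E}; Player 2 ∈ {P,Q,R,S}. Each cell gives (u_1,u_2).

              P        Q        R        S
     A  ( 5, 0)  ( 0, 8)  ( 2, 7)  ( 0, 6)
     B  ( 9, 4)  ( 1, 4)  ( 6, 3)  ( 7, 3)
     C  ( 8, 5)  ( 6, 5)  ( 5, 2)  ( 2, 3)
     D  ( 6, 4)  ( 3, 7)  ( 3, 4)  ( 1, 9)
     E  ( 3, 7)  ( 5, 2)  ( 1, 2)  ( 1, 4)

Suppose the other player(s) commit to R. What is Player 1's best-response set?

u_1(A vs R) = 2
u_1(B vs R) = 6
u_1(C vs R) = 5
u_1(D vs R) = 3
u_1(E vs R) = 1
max payoff 6 at {B}

P1 best: {B}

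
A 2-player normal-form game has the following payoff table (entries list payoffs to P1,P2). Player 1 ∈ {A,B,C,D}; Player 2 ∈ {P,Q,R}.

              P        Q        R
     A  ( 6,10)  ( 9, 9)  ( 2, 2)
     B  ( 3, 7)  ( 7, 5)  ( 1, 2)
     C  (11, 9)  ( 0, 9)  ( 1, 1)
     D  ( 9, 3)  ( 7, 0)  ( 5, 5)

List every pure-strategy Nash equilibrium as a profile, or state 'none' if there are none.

NE set: (C,P), (D,R)

(A,P): not NE [P1→C gives 11>6]
(A,Q): not NE [P2→P gives 10>9]
(A,R): not NE [P1→D gives 5>2; P2→P gives 10>2]
(B,P): not NE [P1→C gives 11>3]
(B,Q): not NE [P1→A gives 9>7; P2→P gives 7>5]
(B,R): not NE [P1→D gives 5>1; P2→P gives 7>2]
(C,P): NE
(C,Q): not NE [P1→A gives 9>0]
(C,R): not NE [P1→D gives 5>1; P2→Q gives 9>1]
(D,P): not NE [P1→C gives 11>9; P2→R gives 5>3]
(D,Q): not NE [P1→A gives 9>7; P2→R gives 5>0]
(D,R): NE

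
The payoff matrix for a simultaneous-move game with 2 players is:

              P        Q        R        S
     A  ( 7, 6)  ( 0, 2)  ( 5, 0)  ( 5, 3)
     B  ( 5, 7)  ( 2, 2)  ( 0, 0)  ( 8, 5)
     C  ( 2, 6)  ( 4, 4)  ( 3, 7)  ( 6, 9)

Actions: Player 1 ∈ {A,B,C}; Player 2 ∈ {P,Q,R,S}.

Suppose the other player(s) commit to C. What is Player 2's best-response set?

u_2(P vs C) = 6
u_2(Q vs C) = 4
u_2(R vs C) = 7
u_2(S vs C) = 9
max payoff 9 at {S}

argmax u_2 = {S}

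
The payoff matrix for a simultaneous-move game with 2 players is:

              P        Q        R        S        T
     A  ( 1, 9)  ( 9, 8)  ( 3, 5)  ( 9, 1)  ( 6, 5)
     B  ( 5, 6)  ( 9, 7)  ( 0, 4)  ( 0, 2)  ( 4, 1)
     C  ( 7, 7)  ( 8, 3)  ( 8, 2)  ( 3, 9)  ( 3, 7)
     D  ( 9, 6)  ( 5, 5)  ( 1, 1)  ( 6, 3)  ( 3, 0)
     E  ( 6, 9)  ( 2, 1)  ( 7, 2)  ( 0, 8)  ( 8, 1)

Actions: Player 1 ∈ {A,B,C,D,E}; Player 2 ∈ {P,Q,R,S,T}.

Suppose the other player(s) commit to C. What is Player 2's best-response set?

argmax u_2 = {S}

u_2(P vs C) = 7
u_2(Q vs C) = 3
u_2(R vs C) = 2
u_2(S vs C) = 9
u_2(T vs C) = 7
max payoff 9 at {S}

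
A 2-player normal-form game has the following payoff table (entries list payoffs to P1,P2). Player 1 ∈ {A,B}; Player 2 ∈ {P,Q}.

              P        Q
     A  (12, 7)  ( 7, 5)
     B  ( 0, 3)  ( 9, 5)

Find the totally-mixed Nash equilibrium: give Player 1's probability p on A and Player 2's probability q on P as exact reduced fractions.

P1 indiff ⇒ q·12+(1-q)·7 = q·0+(1-q)·9 ⇒ q(12) = (1-q)(2) ⇒ q = 1/7
P2 indiff ⇒ p·7+(1-p)·3 = p·5+(1-p)·5 ⇒ p(2) = (1-p)(2) ⇒ p = 1/2

P1 mixes 1/2 on A; P2 mixes 1/7 on P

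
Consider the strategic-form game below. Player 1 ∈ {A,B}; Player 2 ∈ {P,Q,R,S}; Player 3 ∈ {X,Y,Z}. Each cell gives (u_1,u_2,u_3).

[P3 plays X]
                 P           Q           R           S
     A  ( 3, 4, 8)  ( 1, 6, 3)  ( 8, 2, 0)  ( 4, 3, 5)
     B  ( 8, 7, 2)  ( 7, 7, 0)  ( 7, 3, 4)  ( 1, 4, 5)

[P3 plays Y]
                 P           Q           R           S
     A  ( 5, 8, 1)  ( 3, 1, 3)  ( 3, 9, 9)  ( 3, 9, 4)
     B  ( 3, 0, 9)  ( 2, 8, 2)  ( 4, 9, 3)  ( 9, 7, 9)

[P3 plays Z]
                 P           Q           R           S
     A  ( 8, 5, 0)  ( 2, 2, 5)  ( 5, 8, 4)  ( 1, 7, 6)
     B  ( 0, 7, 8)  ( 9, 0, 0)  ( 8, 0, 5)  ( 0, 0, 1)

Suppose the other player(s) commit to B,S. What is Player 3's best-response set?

u_3(X vs B,S) = 5
u_3(Y vs B,S) = 9
u_3(Z vs B,S) = 1
max payoff 9 at {Y}

P3 best: {Y}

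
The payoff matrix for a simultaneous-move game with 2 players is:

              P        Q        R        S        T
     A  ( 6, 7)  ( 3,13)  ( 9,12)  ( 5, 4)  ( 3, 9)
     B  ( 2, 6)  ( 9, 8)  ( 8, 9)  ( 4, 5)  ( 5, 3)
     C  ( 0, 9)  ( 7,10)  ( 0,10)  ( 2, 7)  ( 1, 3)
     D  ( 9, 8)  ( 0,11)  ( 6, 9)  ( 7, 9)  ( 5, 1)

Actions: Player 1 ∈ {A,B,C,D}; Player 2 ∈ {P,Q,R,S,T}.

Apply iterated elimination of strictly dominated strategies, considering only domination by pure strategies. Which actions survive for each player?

Remaining: P1:{A,B} P2:{Q,R}

P1 drop C (B beats it: P:2>0 Q:9>7 R:8>0 S:4>2 T:5>1)
P2 drop P (Q beats it: A:13>7 B:8>6 D:11>8)
P2 drop S (Q beats it: A:13>4 B:8>5 D:11>9)
P2 drop T (Q beats it: A:13>9 B:8>3 D:11>1)
P1 drop D (A beats it: Q:3>0 R:9>6)
P1→{A,B} P2→{Q,R}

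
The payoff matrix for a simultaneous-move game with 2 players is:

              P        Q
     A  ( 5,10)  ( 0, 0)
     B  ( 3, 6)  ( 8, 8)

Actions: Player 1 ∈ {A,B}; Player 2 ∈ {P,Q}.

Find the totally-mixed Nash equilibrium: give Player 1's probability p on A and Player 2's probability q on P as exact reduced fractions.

P1 mixes 1/6 on A; P2 mixes 4/5 on P

P1 indiff ⇒ q·5+(1-q)·0 = q·3+(1-q)·8 ⇒ q(2) = (1-q)(8) ⇒ q = 4/5
P2 indiff ⇒ p·10+(1-p)·6 = p·0+(1-p)·8 ⇒ p(10) = (1-p)(2) ⇒ p = 1/6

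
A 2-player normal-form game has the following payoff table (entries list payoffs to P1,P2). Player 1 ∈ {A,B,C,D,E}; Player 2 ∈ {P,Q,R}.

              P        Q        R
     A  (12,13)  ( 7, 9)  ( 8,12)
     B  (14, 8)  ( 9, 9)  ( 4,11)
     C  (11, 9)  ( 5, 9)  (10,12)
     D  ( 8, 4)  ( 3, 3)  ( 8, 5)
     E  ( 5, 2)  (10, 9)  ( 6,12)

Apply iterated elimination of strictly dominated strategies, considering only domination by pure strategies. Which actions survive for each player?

IESDS → P1:{A,B,C} P2:{P,R}

P1 drop D (C beats it: P:11>8 Q:5>3 R:10>8)
P2 drop Q (R beats it: A:12>9 B:11>9 C:12>9 E:12>9)
P1 drop E (A beats it: P:12>5 R:8>6)
P1→{A,B,C} P2→{P,R}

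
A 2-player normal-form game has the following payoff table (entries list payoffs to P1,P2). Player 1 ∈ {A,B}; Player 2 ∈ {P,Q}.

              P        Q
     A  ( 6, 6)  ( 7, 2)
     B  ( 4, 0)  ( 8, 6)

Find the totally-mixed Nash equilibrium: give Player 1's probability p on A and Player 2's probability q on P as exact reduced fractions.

P1 mixes 3/5 on A; P2 mixes 1/3 on P

P1 indiff ⇒ q·6+(1-q)·7 = q·4+(1-q)·8 ⇒ q(2) = (1-q)(1) ⇒ q = 1/3
P2 indiff ⇒ p·6+(1-p)·0 = p·2+(1-p)·6 ⇒ p(4) = (1-p)(6) ⇒ p = 3/5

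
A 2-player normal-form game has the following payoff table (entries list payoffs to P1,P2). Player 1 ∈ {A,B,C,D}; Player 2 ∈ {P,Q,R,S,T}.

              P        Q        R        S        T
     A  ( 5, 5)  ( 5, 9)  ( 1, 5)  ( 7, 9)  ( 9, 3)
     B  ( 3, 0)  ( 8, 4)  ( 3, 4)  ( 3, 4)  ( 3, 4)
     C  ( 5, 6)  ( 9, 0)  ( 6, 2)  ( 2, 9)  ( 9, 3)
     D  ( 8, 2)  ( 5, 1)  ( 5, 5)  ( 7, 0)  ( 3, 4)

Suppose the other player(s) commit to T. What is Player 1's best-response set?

P1 best: {A,C}

u_1(A vs T) = 9
u_1(B vs T) = 3
u_1(C vs T) = 9
u_1(D vs T) = 3
max payoff 9 at {A,C}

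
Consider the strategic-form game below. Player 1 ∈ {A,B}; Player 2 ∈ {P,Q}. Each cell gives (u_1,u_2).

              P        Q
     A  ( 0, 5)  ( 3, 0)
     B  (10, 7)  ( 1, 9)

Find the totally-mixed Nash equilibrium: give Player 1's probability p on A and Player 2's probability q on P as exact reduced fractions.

P1 mixes 2/7 on A; P2 mixes 1/6 on P

P1 indiff ⇒ q·0+(1-q)·3 = q·10+(1-q)·1 ⇒ q(-10) = (1-q)(-2) ⇒ q = 1/6
P2 indiff ⇒ p·5+(1-p)·7 = p·0+(1-p)·9 ⇒ p(5) = (1-p)(2) ⇒ p = 2/7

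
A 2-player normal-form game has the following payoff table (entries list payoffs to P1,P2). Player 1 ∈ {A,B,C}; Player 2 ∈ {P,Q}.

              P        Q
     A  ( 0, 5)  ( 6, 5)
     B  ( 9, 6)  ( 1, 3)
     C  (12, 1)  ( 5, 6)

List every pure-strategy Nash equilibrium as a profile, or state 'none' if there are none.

(A,P): not NE [P1→C gives 12>0]
(A,Q): NE
(B,P): not NE [P1→C gives 12>9]
(B,Q): not NE [P1→A gives 6>1; P2→P gives 6>3]
(C,P): not NE [P2→Q gives 6>1]
(C,Q): not NE [P1→A gives 6>5]

NE set: (A,Q)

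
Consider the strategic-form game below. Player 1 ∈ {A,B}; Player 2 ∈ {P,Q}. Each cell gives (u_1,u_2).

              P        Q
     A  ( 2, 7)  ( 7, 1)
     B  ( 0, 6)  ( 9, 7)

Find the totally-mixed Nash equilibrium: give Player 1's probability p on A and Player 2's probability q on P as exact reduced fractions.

P1 indiff ⇒ q·2+(1-q)·7 = q·0+(1-q)·9 ⇒ q(2) = (1-q)(2) ⇒ q = 1/2
P2 indiff ⇒ p·7+(1-p)·6 = p·1+(1-p)·7 ⇒ p(6) = (1-p)(1) ⇒ p = 1/7

P1 mixes 1/7 on A; P2 mixes 1/2 on P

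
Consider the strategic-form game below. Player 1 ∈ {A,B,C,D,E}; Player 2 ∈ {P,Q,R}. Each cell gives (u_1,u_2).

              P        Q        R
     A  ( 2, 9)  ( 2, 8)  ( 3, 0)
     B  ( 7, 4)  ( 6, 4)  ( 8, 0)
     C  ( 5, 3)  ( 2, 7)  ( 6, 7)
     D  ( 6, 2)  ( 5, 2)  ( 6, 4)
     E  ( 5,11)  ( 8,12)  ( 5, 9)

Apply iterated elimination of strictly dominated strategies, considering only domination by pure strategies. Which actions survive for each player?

IESDS → P1:{B,E} P2:{P,Q}

P1 drop A (B beats it: P:7>2 Q:6>2 R:8>3)
P1 drop C (B beats it: P:7>5 Q:6>2 R:8>6)
P1 drop D (B beats it: P:7>6 Q:6>5 R:8>6)
P2 drop R (P beats it: B:4>0 E:11>9)
P1→{B,E} P2→{P,Q}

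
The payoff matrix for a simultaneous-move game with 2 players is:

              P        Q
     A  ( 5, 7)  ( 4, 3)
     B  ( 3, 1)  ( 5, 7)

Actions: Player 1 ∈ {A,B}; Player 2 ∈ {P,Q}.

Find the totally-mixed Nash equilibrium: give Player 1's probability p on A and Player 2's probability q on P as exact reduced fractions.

P1 mixes 3/5 on A; P2 mixes 1/3 on P

P1 indiff ⇒ q·5+(1-q)·4 = q·3+(1-q)·5 ⇒ q(2) = (1-q)(1) ⇒ q = 1/3
P2 indiff ⇒ p·7+(1-p)·1 = p·3+(1-p)·7 ⇒ p(4) = (1-p)(6) ⇒ p = 3/5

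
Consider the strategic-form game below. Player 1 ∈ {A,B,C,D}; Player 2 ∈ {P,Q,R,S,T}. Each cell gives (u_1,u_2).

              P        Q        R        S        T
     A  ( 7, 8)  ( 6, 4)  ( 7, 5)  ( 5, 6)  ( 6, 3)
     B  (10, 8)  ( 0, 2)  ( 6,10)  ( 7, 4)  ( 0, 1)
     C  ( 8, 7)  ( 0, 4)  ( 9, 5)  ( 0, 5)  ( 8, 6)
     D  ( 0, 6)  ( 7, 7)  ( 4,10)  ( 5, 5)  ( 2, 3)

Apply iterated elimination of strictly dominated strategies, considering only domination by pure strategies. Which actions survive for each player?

P2 drop Q (R beats it: A:5>4 B:10>2 C:5>4 D:10>7)
P2 drop S (P beats it: A:8>6 B:8>4 C:7>5 D:6>5)
P1 drop A (C beats it: P:8>7 R:9>7 T:8>6)
P1 drop D (C beats it: P:8>0 R:9>4 T:8>2)
P2 drop T (P beats it: B:8>1 C:7>6)
P1→{B,C} P2→{P,R}

IESDS → P1:{B,C} P2:{P,R}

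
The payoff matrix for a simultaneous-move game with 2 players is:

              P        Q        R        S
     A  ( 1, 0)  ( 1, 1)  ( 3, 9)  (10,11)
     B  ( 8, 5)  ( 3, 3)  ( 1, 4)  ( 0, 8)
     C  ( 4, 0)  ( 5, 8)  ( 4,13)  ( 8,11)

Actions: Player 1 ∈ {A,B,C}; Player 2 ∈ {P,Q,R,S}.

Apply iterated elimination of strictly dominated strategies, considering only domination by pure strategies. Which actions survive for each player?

IESDS → P1:{A,C} P2:{R,S}

P2 drop P (S beats it: A:11>0 B:8>5 C:11>0)
P1 drop B (C beats it: Q:5>3 R:4>1 S:8>0)
P2 drop Q (R beats it: A:9>1 C:13>8)
P1→{A,C} P2→{R,S}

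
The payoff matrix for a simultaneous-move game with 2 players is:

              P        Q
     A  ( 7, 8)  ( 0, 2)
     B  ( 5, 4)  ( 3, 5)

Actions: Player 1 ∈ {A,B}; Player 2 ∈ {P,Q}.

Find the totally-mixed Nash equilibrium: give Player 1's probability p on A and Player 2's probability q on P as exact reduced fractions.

P1 indiff ⇒ q·7+(1-q)·0 = q·5+(1-q)·3 ⇒ q(2) = (1-q)(3) ⇒ q = 3/5
P2 indiff ⇒ p·8+(1-p)·4 = p·2+(1-p)·5 ⇒ p(6) = (1-p)(1) ⇒ p = 1/7

p=1/7, q=3/5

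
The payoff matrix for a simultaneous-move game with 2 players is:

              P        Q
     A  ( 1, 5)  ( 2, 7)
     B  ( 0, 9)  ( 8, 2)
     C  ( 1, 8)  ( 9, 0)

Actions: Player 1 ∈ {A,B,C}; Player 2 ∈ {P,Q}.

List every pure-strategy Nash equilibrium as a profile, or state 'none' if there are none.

(A,P): not NE [P2→Q gives 7>5]
(A,Q): not NE [P1→C gives 9>2]
(B,P): not NE [P1→C gives 1>0]
(B,Q): not NE [P1→C gives 9>8; P2→P gives 9>2]
(C,P): NE
(C,Q): not NE [P2→P gives 8>0]

Nash profiles: (C,P)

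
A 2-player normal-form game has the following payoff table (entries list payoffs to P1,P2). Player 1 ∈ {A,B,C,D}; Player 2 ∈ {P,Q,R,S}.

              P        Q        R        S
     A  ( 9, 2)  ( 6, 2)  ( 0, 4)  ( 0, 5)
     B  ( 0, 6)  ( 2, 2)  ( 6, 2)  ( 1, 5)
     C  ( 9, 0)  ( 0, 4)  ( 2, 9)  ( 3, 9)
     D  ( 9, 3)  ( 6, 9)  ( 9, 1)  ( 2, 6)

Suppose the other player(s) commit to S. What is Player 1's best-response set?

u_1(A vs S) = 0
u_1(B vs S) = 1
u_1(C vs S) = 3
u_1(D vs S) = 2
max payoff 3 at {C}

argmax u_1 = {C}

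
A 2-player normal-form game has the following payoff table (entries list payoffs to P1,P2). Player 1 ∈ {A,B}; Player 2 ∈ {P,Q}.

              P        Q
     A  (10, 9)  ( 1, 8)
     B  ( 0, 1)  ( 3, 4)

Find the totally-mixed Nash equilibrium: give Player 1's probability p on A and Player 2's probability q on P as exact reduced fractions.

(p,q) = (3/4, 1/6)

P1 indiff ⇒ q·10+(1-q)·1 = q·0+(1-q)·3 ⇒ q(10) = (1-q)(2) ⇒ q = 1/6
P2 indiff ⇒ p·9+(1-p)·1 = p·8+(1-p)·4 ⇒ p(1) = (1-p)(3) ⇒ p = 3/4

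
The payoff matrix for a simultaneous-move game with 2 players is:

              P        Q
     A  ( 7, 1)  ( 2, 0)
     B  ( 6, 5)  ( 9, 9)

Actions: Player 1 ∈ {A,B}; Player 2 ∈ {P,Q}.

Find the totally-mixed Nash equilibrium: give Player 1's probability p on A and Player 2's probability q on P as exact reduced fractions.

(p,q) = (4/5, 7/8)

P1 indiff ⇒ q·7+(1-q)·2 = q·6+(1-q)·9 ⇒ q(1) = (1-q)(7) ⇒ q = 7/8
P2 indiff ⇒ p·1+(1-p)·5 = p·0+(1-p)·9 ⇒ p(1) = (1-p)(4) ⇒ p = 4/5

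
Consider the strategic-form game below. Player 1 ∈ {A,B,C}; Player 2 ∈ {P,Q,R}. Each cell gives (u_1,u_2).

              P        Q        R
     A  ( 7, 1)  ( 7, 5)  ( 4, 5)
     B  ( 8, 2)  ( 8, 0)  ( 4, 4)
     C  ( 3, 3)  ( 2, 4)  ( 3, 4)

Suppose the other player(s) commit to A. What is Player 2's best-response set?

P2 best: {Q,R}

u_2(P vs A) = 1
u_2(Q vs A) = 5
u_2(R vs A) = 5
max payoff 5 at {Q,R}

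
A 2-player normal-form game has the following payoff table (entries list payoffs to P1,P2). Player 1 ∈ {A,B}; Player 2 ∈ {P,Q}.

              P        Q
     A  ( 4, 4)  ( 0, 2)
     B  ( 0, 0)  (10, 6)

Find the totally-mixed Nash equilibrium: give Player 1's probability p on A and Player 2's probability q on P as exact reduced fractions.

P1 indiff ⇒ q·4+(1-q)·0 = q·0+(1-q)·10 ⇒ q(4) = (1-q)(10) ⇒ q = 5/7
P2 indiff ⇒ p·4+(1-p)·0 = p·2+(1-p)·6 ⇒ p(2) = (1-p)(6) ⇒ p = 3/4

(p,q) = (3/4, 5/7)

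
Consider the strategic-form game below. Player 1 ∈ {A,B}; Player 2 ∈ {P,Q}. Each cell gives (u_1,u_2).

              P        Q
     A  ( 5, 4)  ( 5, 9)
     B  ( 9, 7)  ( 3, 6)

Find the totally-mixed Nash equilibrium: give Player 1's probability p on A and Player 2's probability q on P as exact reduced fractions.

P1 mixes 1/6 on A; P2 mixes 1/3 on P

P1 indiff ⇒ q·5+(1-q)·5 = q·9+(1-q)·3 ⇒ q(-4) = (1-q)(-2) ⇒ q = 1/3
P2 indiff ⇒ p·4+(1-p)·7 = p·9+(1-p)·6 ⇒ p(-5) = (1-p)(-1) ⇒ p = 1/6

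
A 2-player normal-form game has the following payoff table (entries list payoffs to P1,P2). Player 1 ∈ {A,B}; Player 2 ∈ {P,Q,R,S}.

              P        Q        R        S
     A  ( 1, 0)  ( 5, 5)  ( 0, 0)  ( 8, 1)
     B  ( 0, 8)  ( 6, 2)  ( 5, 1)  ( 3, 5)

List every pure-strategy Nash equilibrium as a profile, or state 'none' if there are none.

(A,P): not NE [P2→Q gives 5>0]
(A,Q): not NE [P1→B gives 6>5]
(A,R): not NE [P1→B gives 5>0; P2→Q gives 5>0]
(A,S): not NE [P2→Q gives 5>1]
(B,P): not NE [P1→A gives 1>0]
(B,Q): not NE [P2→P gives 8>2]
(B,R): not NE [P2→P gives 8>1]
(B,S): not NE [P1→A gives 8>3; P2→P gives 8>5]

No pure NE.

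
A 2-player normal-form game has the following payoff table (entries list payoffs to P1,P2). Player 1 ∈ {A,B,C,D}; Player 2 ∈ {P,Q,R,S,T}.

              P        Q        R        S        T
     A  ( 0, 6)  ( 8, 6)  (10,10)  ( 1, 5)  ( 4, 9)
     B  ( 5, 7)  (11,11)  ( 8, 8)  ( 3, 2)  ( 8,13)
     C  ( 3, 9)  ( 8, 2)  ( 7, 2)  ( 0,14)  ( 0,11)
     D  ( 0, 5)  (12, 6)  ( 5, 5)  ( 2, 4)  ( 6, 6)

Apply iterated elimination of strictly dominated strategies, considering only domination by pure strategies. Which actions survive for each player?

P1 drop C (B beats it: P:5>3 Q:11>8 R:8>7 S:3>0 T:8>0)
P2 drop P (T beats it: A:9>6 B:13>7 D:6>5)
P2 drop S (Q beats it: A:6>5 B:11>2 D:6>4)
P1→{A,B,D} P2→{Q,R,T}

Remaining: P1:{A,B,D} P2:{Q,R,T}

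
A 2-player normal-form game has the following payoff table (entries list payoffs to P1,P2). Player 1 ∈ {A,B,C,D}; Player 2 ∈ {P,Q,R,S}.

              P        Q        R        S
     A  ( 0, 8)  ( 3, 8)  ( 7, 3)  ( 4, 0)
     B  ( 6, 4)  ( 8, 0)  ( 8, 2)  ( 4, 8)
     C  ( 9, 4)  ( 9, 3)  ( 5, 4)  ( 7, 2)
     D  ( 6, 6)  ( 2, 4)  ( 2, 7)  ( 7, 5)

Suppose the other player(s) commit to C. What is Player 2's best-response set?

u_2(P vs C) = 4
u_2(Q vs C) = 3
u_2(R vs C) = 4
u_2(S vs C) = 2
max payoff 4 at {P,R}

argmax u_2 = {P,R}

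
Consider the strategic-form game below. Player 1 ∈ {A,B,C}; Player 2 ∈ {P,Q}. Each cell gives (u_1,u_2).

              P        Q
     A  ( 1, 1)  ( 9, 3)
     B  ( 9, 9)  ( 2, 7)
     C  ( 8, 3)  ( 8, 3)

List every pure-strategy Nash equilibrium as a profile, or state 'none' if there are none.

NE set: (A,Q), (B,P)

(A,P): not NE [P1→B gives 9>1; P2→Q gives 3>1]
(A,Q): NE
(B,P): NE
(B,Q): not NE [P1→A gives 9>2; P2→P gives 9>7]
(C,P): not NE [P1→B gives 9>8]
(C,Q): not NE [P1→A gives 9>8]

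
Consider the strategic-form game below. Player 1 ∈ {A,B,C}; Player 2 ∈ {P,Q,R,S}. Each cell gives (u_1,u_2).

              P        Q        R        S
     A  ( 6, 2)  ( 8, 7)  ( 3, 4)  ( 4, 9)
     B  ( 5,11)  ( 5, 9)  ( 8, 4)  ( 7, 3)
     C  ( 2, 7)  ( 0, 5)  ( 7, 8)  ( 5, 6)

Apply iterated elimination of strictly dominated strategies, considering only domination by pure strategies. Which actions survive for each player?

Survivors P1:{A,B} P2:{P,Q,S}

P1 drop C (B beats it: P:5>2 Q:5>0 R:8>7 S:7>5)
P2 drop R (Q beats it: A:7>4 B:9>4)
P1→{A,B} P2→{P,Q,S}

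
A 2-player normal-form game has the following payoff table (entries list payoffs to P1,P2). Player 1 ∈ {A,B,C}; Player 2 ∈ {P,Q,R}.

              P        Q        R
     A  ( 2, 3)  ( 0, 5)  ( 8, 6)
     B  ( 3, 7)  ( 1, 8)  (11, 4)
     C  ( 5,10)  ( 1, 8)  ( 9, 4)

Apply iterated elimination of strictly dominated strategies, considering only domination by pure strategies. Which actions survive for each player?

P1 drop A (B beats it: P:3>2 Q:1>0 R:11>8)
P2 drop R (P beats it: B:7>4 C:10>4)
P1→{B,C} P2→{P,Q}

Survivors P1:{B,C} P2:{P,Q}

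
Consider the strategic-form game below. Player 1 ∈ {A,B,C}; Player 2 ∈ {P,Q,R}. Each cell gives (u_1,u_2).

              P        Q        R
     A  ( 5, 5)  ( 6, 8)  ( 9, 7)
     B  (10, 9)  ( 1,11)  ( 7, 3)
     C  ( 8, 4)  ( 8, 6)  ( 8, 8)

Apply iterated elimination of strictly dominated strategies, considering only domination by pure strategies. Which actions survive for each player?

Remaining: P1:{A,C} P2:{Q,R}

P2 drop P (Q beats it: A:8>5 B:11>9 C:6>4)
P1 drop B (A beats it: Q:6>1 R:9>7)
P1→{A,C} P2→{Q,R}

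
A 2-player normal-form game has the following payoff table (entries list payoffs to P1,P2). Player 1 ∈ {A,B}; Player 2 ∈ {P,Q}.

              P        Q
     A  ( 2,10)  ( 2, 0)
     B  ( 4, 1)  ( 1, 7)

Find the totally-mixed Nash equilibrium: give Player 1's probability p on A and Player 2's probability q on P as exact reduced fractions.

(p,q) = (3/8, 1/3)

P1 indiff ⇒ q·2+(1-q)·2 = q·4+(1-q)·1 ⇒ q(-2) = (1-q)(-1) ⇒ q = 1/3
P2 indiff ⇒ p·10+(1-p)·1 = p·0+(1-p)·7 ⇒ p(10) = (1-p)(6) ⇒ p = 3/8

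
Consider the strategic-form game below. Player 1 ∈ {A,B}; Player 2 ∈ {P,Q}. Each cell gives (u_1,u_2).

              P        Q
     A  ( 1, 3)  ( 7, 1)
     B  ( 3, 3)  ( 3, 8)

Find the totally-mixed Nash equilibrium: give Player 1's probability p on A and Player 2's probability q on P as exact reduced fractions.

P1 mixes 5/7 on A; P2 mixes 2/3 on P

P1 indiff ⇒ q·1+(1-q)·7 = q·3+(1-q)·3 ⇒ q(-2) = (1-q)(-4) ⇒ q = 2/3
P2 indiff ⇒ p·3+(1-p)·3 = p·1+(1-p)·8 ⇒ p(2) = (1-p)(5) ⇒ p = 5/7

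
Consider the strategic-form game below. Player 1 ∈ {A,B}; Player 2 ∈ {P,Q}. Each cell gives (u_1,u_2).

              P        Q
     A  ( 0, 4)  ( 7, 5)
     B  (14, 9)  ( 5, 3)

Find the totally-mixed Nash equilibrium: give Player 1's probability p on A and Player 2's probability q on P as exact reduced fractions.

P1 indiff ⇒ q·0+(1-q)·7 = q·14+(1-q)·5 ⇒ q(-14) = (1-q)(-2) ⇒ q = 1/8
P2 indiff ⇒ p·4+(1-p)·9 = p·5+(1-p)·3 ⇒ p(-1) = (1-p)(-6) ⇒ p = 6/7

p=6/7, q=1/8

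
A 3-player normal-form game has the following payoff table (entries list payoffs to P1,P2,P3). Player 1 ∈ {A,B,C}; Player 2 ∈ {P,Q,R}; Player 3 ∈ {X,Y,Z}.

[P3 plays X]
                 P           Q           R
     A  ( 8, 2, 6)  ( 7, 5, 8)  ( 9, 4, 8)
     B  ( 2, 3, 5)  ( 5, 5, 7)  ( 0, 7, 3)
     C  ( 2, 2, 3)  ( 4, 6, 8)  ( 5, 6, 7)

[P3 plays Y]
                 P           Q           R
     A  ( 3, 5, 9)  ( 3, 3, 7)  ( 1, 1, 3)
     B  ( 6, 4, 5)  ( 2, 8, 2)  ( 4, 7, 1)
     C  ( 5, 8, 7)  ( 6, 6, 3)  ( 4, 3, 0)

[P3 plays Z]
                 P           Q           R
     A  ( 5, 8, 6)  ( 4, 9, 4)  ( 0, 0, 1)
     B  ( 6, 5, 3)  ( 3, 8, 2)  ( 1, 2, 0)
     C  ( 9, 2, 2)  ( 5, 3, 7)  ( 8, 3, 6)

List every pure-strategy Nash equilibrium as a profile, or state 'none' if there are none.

PSNE = {(A,Q,X)}

(A,P,X): not NE [P2→Q gives 5>2; P3→Y gives 9>6]
(A,P,Y): not NE [P1→B gives 6>3]
(A,P,Z): not NE [P1→C gives 9>5; P2→Q gives 9>8; P3→Y gives 9>6]
(A,Q,X): NE
(A,Q,Y): not NE [P1→C gives 6>3; P2→P gives 5>3; P3→X gives 8>7]
(A,Q,Z): not NE [P1→C gives 5>4; P3→X gives 8>4]
(A,R,X): not NE [P2→Q gives 5>4]
(A,R,Y): not NE [P1→C gives 4>1; P2→P gives 5>1; P3→X gives 8>3]
(A,R,Z): not NE [P1→C gives 8>0; P2→Q gives 9>0; P3→X gives 8>1]
(B,P,X): not NE [P1→A gives 8>2; P2→R gives 7>3]
(B,P,Y): not NE [P2→Q gives 8>4]
(B,P,Z): not NE [P1→C gives 9>6; P2→Q gives 8>5; P3→Y gives 5>3]
(B,Q,X): not NE [P1→A gives 7>5; P2→R gives 7>5]
(B,Q,Y): not NE [P1→C gives 6>2; P3→X gives 7>2]
(B,Q,Z): not NE [P1→C gives 5>3; P3→X gives 7>2]
(B,R,X): not NE [P1→A gives 9>0]
(B,R,Y): not NE [P2→Q gives 8>7; P3→X gives 3>1]
(B,R,Z): not NE [P1→C gives 8>1; P2→Q gives 8>2; P3→X gives 3>0]
(C,P,X): not NE [P1→A gives 8>2; P2→R gives 6>2; P3→Y gives 7>3]
(C,P,Y): not NE [P1→B gives 6>5]
(C,P,Z): not NE [P2→R gives 3>2; P3→Y gives 7>2]
(C,Q,X): not NE [P1→A gives 7>4]
(C,Q,Y): not NE [P2→P gives 8>6; P3→X gives 8>3]
(C,Q,Z): not NE [P3→X gives 8>7]
(C,R,X): not NE [P1→A gives 9>5]
(C,R,Y): not NE [P2→P gives 8>3; P3→X gives 7>0]
(C,R,Z): not NE [P3→X gives 7>6]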